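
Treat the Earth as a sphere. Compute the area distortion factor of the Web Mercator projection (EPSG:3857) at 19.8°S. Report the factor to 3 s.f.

For Mercator, h = k = sec φ (a conformal cylindrical projection has a single point scale, 1/cos φ).
Areal scale = k² = sec²φ = 1/cos²(19.8°) = 1/0.9409² = 1.130.

1.13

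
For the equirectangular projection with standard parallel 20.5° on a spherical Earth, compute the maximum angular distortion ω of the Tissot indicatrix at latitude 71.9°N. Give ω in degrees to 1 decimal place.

With standard parallel φ₀ = 20.5°, the equirectangular projection gives x = Rλ cos φ₀, y = Rφ, so h = 1 and k = cos 20.5° / cos φ.
At 71.9°: h = 1.000, k = 3.015; principal scales a = 3.015, b = 1.000.
sin(ω/2) = (a − b)/(a + b) = 2.015/4.015 = 0.5019, so ω = 2 arcsin(0.5019) ≈ 60.2°.

60.2°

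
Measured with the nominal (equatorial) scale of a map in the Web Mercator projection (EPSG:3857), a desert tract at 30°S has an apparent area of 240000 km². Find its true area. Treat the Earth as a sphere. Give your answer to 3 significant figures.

The Mercator projection is conformal; its linear scale factor is the same in every direction and equals sec φ = 1/cos φ.
Areal scale = k² = sec²φ = 1/cos²(30°) = 1/0.8660² = 1.333.
True area = apparent / (areal scale) = 240000 / 1.333 ≈ 180000 km².

180000 km²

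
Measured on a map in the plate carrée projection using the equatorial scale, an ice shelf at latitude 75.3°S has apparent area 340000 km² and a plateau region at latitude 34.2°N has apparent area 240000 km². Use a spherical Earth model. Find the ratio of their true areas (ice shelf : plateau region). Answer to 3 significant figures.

0.435

Plate carrée has h = 1 and k = sec φ, giving areal scale sec φ; true area = (apparent area) · cos φ.
True area of ice shelf: 340000 × cos(75.3°) = 340000 × 0.2538 = 86280 km².
True area of plateau region: 240000 × cos(34.2°) = 240000 × 0.8271 = 198500 km².
Ratio = 86280 / 198500 ≈ 0.435.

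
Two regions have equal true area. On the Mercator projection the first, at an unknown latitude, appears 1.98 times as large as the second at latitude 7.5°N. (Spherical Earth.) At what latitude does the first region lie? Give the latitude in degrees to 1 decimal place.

45.2°

Mercator areal scale is sec²φ, so apparent-area ratio = sec²φ₁ / sec²φ₂ = cos²φ₂ / cos²φ₁.
cos²φ₂ / cos²φ₁ = 1.98  ⇒  cos φ₁ = cos 7.5° / √1.98 = 0.9914/1.407 = 0.7046.
φ₁ = arccos(0.7046) ≈ 45.2°.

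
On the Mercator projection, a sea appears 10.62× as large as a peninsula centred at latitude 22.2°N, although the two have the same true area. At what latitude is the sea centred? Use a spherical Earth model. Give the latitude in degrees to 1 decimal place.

Mercator areal scale is sec²φ, so apparent-area ratio = sec²φ₁ / sec²φ₂ = cos²φ₂ / cos²φ₁.
cos²φ₂ / cos²φ₁ = 10.62  ⇒  cos φ₁ = cos 22.2° / √10.62 = 0.9259/3.259 = 0.2841.
φ₁ = arccos(0.2841) ≈ 73.5°.

73.5°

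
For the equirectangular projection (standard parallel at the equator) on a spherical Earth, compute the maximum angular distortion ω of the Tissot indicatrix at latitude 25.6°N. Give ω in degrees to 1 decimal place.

5.9°

For the equirectangular projection with φ₀ = 0 (plate carrée), h = 1 along meridians and k = sec φ along parallels.
At 25.6°: h = 1.000, k = 1.109; principal scales a = 1.109, b = 1.000.
sin(ω/2) = (a − b)/(a + b) = 0.1089/2.109 = 0.05162, so ω = 2 arcsin(0.05162) ≈ 5.9°.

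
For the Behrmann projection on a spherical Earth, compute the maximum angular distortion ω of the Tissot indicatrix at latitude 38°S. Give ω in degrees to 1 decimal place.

Behrmann is a cylindrical equal-area projection with standard parallels at ±30°. Cylindrical equal-area (φ₀ = 30°): h = cos φ / cos 30° along meridians, k = cos 30° / cos φ along parallels; h·k = 1.
At 38°: h = 0.9099, k = 1.099; principal scales a = 1.099, b = 0.9099.
sin(ω/2) = (a − b)/(a + b) = 0.1891/2.009 = 0.09412, so ω = 2 arcsin(0.09412) ≈ 10.8°.

10.8°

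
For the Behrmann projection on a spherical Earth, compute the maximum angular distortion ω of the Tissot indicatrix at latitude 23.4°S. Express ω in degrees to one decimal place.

Behrmann is a cylindrical equal-area projection with standard parallels at ±30°. Cylindrical equal-area (φ₀ = 30°): h = cos φ / cos 30° along meridians, k = cos 30° / cos φ along parallels; h·k = 1.
At 23.4°: h = 1.060, k = 0.9436; principal scales a = 1.060, b = 0.9436.
sin(ω/2) = (a − b)/(a + b) = 0.1161/2.003 = 0.05795, so ω = 2 arcsin(0.05795) ≈ 6.6°.

6.6°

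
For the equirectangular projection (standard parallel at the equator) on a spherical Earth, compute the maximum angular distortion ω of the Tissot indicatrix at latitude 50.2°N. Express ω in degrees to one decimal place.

25.4°

For the equirectangular projection with φ₀ = 0 (plate carrée), h = 1 along meridians and k = sec φ along parallels.
At 50.2°: h = 1.000, k = 1.562; principal scales a = 1.562, b = 1.000.
sin(ω/2) = (a − b)/(a + b) = 0.5622/2.562 = 0.2194, so ω = 2 arcsin(0.2194) ≈ 25.4°.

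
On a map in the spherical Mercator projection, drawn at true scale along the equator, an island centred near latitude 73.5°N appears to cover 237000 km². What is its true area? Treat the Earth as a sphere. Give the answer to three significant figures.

19100 km²

Mercator is conformal, so the point scale is isotropic: h = k = sec φ = 1/cos φ.
Areal scale = k² = sec²φ = 1/cos²(73.5°) = 1/0.2840² = 12.40.
True area = apparent / (areal scale) = 237000 / 12.40 ≈ 19100 km².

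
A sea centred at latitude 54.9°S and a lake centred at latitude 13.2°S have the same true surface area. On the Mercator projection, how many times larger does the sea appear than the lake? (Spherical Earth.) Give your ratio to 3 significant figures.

Mercator areal scale is sec²φ.
At 54.9°: sec²(54.9°) = 1/0.5750² = 3.025.
At 13.2°: sec²(13.2°) = 1/0.9736² = 1.055.
Ratio = 3.025/1.055 = cos²(13.2°)/cos²(54.9°) ≈ 2.87.

2.87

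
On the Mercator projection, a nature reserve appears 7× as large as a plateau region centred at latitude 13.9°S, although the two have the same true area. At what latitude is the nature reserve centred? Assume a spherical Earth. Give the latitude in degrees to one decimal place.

68.5°

Mercator areal scale is sec²φ, so apparent-area ratio = sec²φ₁ / sec²φ₂ = cos²φ₂ / cos²φ₁.
cos²φ₂ / cos²φ₁ = 7  ⇒  cos φ₁ = cos 13.9° / √7 = 0.9707/2.646 = 0.3669.
φ₁ = arccos(0.3669) ≈ 68.5°.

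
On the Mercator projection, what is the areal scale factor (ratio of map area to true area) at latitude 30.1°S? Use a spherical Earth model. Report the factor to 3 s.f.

1.34

The Mercator projection is conformal; its linear scale factor is the same in every direction and equals sec φ = 1/cos φ.
Areal scale = k² = sec²φ = 1/cos²(30.1°) = 1/0.8652² = 1.336.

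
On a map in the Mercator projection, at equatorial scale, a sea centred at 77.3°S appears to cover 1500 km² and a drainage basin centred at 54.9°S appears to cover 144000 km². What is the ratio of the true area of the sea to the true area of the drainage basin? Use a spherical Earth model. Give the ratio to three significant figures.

Mercator's areal exaggeration is sec²φ; hence true area = (apparent area) · cos²φ.
True area of sea: 1500 × cos²(77.3°) = 1500 × 0.04833 = 72.50 km².
True area of drainage basin: 144000 × cos²(54.9°) = 144000 × 0.3306 = 47610 km².
Ratio = 72.50 / 47610 ≈ 0.00152.

0.00152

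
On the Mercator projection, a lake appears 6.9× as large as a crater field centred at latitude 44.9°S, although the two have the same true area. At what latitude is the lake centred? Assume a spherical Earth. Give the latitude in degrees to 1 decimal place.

For equal true areas on Mercator, apparent areas scale as sec²φ, so the ratio is cos²φ₂ / cos²φ₁.
cos²φ₂ / cos²φ₁ = 6.9  ⇒  cos φ₁ = cos 44.9° / √6.9 = 0.7083/2.627 = 0.2697.
φ₁ = arccos(0.2697) ≈ 74.4°.

74.4°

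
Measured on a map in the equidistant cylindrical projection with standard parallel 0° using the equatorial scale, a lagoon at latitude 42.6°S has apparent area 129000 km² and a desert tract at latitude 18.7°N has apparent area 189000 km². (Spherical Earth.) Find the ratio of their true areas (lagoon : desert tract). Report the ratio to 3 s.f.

0.530

On the plate carrée, areal scale = h·k = 1 × sec φ, so true area = apparent × cos φ.
True area of lagoon: 129000 × cos(42.6°) = 129000 × 0.7361 = 94960 km².
True area of desert tract: 189000 × cos(18.7°) = 189000 × 0.9472 = 179000 km².
Ratio = 94960 / 179000 ≈ 0.530.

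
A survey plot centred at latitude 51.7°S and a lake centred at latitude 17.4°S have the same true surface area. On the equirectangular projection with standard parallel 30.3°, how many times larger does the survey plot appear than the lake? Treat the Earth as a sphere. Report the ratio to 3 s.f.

With standard parallel φ₀ = 30.3°, the equirectangular projection gives x = Rλ cos φ₀, y = Rφ, so h = 1 and k = cos 30.3° / cos φ.
Areal scale at 51.7°: h·k = 1.000 × 1.393 = 1.393.
Areal scale at 17.4°: h·k = 1.000 × 0.9048 = 0.9048.
Ratio = 1.393/0.9048 ≈ 1.54.

1.54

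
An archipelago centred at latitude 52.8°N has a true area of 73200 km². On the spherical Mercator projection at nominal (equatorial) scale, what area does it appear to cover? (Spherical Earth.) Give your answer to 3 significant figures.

The Mercator projection is conformal; its linear scale factor is the same in every direction and equals sec φ = 1/cos φ.
Areal scale = k² = sec²φ = 1/cos²(52.8°) = 1/0.6046² = 2.736.
Apparent area = 73200 × 2.736 ≈ 200000 km².

200000 km²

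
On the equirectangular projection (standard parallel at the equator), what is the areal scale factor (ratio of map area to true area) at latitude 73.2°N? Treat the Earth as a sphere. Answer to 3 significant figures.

3.46

Plate carrée maps x = Rλ, y = Rφ. The meridian scale is h = 1 and the parallel scale is k = 1/cos φ = sec φ.
Areal scale = h·k = 1 × sec φ; at 73.2°, h = 1.000, k = 3.460, so h·k = 3.460.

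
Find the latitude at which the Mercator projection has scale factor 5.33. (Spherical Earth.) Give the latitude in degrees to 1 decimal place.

Mercator scale is k = sec φ = 1/cos φ.
1/cos φ = 5.33  ⇒  cos φ = 0.1876  ⇒  φ = arccos(0.1876) ≈ 79.2°.

79.2°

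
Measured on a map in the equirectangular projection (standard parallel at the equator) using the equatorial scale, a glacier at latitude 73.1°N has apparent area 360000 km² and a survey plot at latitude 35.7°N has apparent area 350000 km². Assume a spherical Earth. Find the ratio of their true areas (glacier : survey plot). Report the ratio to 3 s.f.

0.368

Plate carrée has h = 1 and k = sec φ, giving areal scale sec φ; true area = (apparent area) · cos φ.
True area of glacier: 360000 × cos(73.1°) = 360000 × 0.2907 = 104700 km².
True area of survey plot: 350000 × cos(35.7°) = 350000 × 0.8121 = 284200 km².
Ratio = 104700 / 284200 ≈ 0.368.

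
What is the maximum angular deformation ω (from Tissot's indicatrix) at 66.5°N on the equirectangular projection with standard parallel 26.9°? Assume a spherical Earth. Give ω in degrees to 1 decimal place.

With standard parallel φ₀ = 26.9°, the equirectangular projection gives x = Rλ cos φ₀, y = Rφ, so h = 1 and k = cos 26.9° / cos φ.
At 66.5°: h = 1.000, k = 2.236; principal scales a = 2.236, b = 1.000.
sin(ω/2) = (a − b)/(a + b) = 1.236/3.236 = 0.3820, so ω = 2 arcsin(0.3820) ≈ 44.9°.

44.9°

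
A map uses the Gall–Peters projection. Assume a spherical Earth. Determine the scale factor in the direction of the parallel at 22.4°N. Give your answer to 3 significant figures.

The Gall–Peters projection is cylindrical equal-area with φ₀ = 45°. For cylindrical equal-area with standard parallel φ₀, h = cos φ / cos φ₀ and k = cos φ₀ / cos φ, so h·k = 1.
k = cos 45° / cos 22.4° = 0.7071/0.9245 = 0.7648.

0.765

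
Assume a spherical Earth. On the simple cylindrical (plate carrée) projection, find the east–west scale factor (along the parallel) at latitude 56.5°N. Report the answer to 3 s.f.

1.81

In the plate carrée (x = Rλ, y = Rφ), meridians are true-scale (h = 1) and parallels are stretched by k = sec φ.
k = 1/cos 56.5° = 1/0.5519 = 1.812.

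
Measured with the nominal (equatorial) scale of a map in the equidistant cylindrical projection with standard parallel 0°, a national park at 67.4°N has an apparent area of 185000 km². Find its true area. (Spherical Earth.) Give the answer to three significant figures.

For the equirectangular projection with φ₀ = 0 (plate carrée), h = 1 along meridians and k = sec φ along parallels.
Areal scale = h·k = 1 × sec φ; at 67.4°, h = 1.000, k = 2.602, so h·k = 2.602.
True area = apparent / (areal scale) = 185000 / 2.602 ≈ 71100 km².

71100 km²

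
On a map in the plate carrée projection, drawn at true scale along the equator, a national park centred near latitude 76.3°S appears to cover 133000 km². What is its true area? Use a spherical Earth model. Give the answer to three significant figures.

31500 km²

Plate carrée maps x = Rλ, y = Rφ. The meridian scale is h = 1 and the parallel scale is k = 1/cos φ = sec φ.
Areal scale = h·k = 1 × sec φ; at 76.3°, h = 1.000, k = 4.222, so h·k = 4.222.
True area = apparent / (areal scale) = 133000 / 4.222 ≈ 31500 km².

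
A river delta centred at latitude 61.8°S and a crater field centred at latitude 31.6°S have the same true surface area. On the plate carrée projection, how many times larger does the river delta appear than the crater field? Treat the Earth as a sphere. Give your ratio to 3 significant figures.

In the plate carrée (x = Rλ, y = Rφ), meridians are true-scale (h = 1) and parallels are stretched by k = sec φ.
Areal scale at 61.8°: h·k = 1.000 × 2.116 = 2.116.
Areal scale at 31.6°: h·k = 1.000 × 1.174 = 1.174.
Ratio = 2.116/1.174 ≈ 1.80.

1.80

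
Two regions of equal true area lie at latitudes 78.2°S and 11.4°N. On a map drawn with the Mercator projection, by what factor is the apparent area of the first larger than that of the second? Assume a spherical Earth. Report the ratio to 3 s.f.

23.0

Mercator is conformal with k = sec φ, so areal scale = k² = sec²φ.
At 78.2°: sec²(78.2°) = 1/0.2045² = 23.91.
At 11.4°: sec²(11.4°) = 1/0.9803² = 1.041.
Ratio = 23.91/1.041 = cos²(11.4°)/cos²(78.2°) ≈ 23.0.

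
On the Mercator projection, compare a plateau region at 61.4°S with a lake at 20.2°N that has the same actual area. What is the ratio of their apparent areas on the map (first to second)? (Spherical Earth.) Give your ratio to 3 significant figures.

Mercator is conformal with k = sec φ, so areal scale = k² = sec²φ.
At 61.4°: sec²(61.4°) = 1/0.4787² = 4.364.
At 20.2°: sec²(20.2°) = 1/0.9385² = 1.135.
Ratio = 4.364/1.135 = cos²(20.2°)/cos²(61.4°) ≈ 3.84.

3.84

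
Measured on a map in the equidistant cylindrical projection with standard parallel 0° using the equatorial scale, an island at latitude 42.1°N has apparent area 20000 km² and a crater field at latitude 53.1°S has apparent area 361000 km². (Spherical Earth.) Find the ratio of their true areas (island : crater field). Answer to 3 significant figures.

0.0685

On the plate carrée, areal scale = h·k = 1 × sec φ, so true area = apparent × cos φ.
True area of island: 20000 × cos(42.1°) = 20000 × 0.7420 = 14840 km².
True area of crater field: 361000 × cos(53.1°) = 361000 × 0.6004 = 216800 km².
Ratio = 14840 / 216800 ≈ 0.0685.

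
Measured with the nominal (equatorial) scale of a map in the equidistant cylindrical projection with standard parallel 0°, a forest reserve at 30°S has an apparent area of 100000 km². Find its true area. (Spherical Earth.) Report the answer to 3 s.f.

Plate carrée maps x = Rλ, y = Rφ. The meridian scale is h = 1 and the parallel scale is k = 1/cos φ = sec φ.
Areal scale = h·k = 1 × sec φ; at 30°, h = 1.000, k = 1.155, so h·k = 1.155.
True area = apparent / (areal scale) = 100000 / 1.155 ≈ 86600 km².

86600 km²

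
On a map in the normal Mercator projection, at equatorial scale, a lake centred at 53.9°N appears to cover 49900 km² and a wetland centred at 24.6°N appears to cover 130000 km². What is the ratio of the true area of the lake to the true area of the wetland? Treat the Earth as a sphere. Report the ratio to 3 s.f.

0.161

On Mercator the areal scale is sec²φ, so true area = apparent × cos²φ.
True area of lake: 49900 × cos²(53.9°) = 49900 × 0.3472 = 17320 km².
True area of wetland: 130000 × cos²(24.6°) = 130000 × 0.8267 = 107500 km².
Ratio = 17320 / 107500 ≈ 0.161.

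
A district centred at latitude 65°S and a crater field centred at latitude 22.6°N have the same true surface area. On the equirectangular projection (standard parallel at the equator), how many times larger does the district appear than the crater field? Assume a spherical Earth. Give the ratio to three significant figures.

2.18

Plate carrée maps x = Rλ, y = Rφ. The meridian scale is h = 1 and the parallel scale is k = 1/cos φ = sec φ.
Areal scale at 65°: h·k = 1.000 × 2.366 = 2.366.
Areal scale at 22.6°: h·k = 1.000 × 1.083 = 1.083.
Ratio = 2.366/1.083 ≈ 2.18.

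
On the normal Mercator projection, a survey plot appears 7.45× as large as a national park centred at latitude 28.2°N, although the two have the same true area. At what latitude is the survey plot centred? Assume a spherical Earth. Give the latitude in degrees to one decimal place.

Mercator areal scale is sec²φ, so apparent-area ratio = sec²φ₁ / sec²φ₂ = cos²φ₂ / cos²φ₁.
cos²φ₂ / cos²φ₁ = 7.45  ⇒  cos φ₁ = cos 28.2° / √7.45 = 0.8813/2.729 = 0.3229.
φ₁ = arccos(0.3229) ≈ 71.2°.

71.2°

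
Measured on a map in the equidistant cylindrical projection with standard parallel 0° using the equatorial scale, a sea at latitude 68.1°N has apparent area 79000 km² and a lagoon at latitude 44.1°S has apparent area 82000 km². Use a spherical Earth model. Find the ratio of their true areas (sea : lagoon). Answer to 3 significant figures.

0.500

On the plate carrée, areal scale = h·k = 1 × sec φ, so true area = apparent × cos φ.
True area of sea: 79000 × cos(68.1°) = 79000 × 0.3730 = 29470 km².
True area of lagoon: 82000 × cos(44.1°) = 82000 × 0.7181 = 58890 km².
Ratio = 29470 / 58890 ≈ 0.500.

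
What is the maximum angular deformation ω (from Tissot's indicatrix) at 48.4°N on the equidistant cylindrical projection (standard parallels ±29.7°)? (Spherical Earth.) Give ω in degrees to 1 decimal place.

15.4°

In the equirectangular projection with standard parallel φ₀ = 29.7° (x = Rλ cos φ₀, y = Rφ), meridians are true-scale (h = 1) and the parallel scale is k = cos φ₀ / cos φ.
At 48.4°: h = 1.000, k = 1.308; principal scales a = 1.308, b = 1.000.
sin(ω/2) = (a − b)/(a + b) = 0.3083/2.308 = 0.1336, so ω = 2 arcsin(0.1336) ≈ 15.4°.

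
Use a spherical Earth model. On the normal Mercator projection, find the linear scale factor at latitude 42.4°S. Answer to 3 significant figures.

1.35

The Mercator projection is conformal; its linear scale factor is the same in every direction and equals sec φ = 1/cos φ.
k = 1/cos 42.4° = 1/0.7385 = 1.354.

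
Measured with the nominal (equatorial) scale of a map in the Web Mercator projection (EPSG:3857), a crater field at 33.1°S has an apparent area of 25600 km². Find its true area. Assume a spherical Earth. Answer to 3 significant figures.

Mercator is conformal, so the point scale is isotropic: h = k = sec φ = 1/cos φ.
Areal scale = k² = sec²φ = 1/cos²(33.1°) = 1/0.8377² = 1.425.
True area = apparent / (areal scale) = 25600 / 1.425 ≈ 18000 km².

18000 km²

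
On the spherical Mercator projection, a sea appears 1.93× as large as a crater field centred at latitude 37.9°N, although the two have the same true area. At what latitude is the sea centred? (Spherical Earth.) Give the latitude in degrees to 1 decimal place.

On Mercator, (apparent₁)/(apparent₂) = sec²φ₁ / sec²φ₂ when true areas are equal.
cos²φ₂ / cos²φ₁ = 1.93  ⇒  cos φ₁ = cos 37.9° / √1.93 = 0.7891/1.389 = 0.5680.
φ₁ = arccos(0.5680) ≈ 55.4°.

55.4°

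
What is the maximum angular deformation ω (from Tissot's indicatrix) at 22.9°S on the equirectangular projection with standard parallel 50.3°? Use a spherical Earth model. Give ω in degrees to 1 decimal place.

20.9°

In the equirectangular projection with standard parallel φ₀ = 50.3° (x = Rλ cos φ₀, y = Rφ), meridians are true-scale (h = 1) and the parallel scale is k = cos φ₀ / cos φ.
At 22.9°: h = 1.000, k = 0.6934; principal scales a = 1.000, b = 0.6934.
sin(ω/2) = (a − b)/(a + b) = 0.3066/1.693 = 0.1810, so ω = 2 arcsin(0.1810) ≈ 20.9°.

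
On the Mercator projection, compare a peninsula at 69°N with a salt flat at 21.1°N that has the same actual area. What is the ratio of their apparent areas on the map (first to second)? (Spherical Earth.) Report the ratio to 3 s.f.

On Mercator, area is exaggerated by sec²φ = 1/cos²φ.
At 69°: sec²(69°) = 1/0.3584² = 7.786.
At 21.1°: sec²(21.1°) = 1/0.9330² = 1.149.
Ratio = 7.786/1.149 = cos²(21.1°)/cos²(69°) ≈ 6.78.

6.78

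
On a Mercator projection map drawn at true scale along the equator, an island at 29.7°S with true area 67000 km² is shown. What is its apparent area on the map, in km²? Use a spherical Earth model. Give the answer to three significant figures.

88800 km²

The Mercator projection is conformal; its linear scale factor is the same in every direction and equals sec φ = 1/cos φ.
Areal scale = k² = sec²φ = 1/cos²(29.7°) = 1/0.8686² = 1.325.
Apparent area = 67000 × 1.325 ≈ 88800 km².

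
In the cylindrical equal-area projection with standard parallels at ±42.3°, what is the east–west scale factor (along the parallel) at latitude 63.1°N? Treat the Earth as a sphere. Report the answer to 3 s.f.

For cylindrical equal-area with standard parallel φ₀, h = cos φ / cos φ₀ and k = cos φ₀ / cos φ, so h·k = 1.
k = cos 42.3° / cos 63.1° = 0.7396/0.4524 = 1.635.

1.63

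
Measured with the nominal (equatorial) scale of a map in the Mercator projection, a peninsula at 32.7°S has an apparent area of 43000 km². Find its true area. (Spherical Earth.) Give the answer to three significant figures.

30500 km²

For Mercator, h = k = sec φ (a conformal cylindrical projection has a single point scale, 1/cos φ).
Areal scale = k² = sec²φ = 1/cos²(32.7°) = 1/0.8415² = 1.412.
True area = apparent / (areal scale) = 43000 / 1.412 ≈ 30500 km².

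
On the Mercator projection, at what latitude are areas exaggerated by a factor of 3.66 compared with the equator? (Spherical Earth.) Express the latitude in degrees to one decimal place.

58.5°

Mercator areal scale is sec²φ.
sec²φ = 3.66  ⇒  cos²φ = 0.2732  ⇒  cos φ = 0.5227.
φ = arccos(0.5227) ≈ 58.5°.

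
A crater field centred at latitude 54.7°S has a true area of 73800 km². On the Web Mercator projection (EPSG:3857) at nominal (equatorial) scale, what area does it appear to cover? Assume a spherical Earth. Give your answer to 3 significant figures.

221000 km²

Mercator is conformal, so the point scale is isotropic: h = k = sec φ = 1/cos φ.
Areal scale = k² = sec²φ = 1/cos²(54.7°) = 1/0.5779² = 2.995.
Apparent area = 73800 × 2.995 ≈ 221000 km².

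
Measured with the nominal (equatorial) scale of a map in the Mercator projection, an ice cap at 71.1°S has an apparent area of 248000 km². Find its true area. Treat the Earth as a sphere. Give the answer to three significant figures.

26000 km²

For Mercator, h = k = sec φ (a conformal cylindrical projection has a single point scale, 1/cos φ).
Areal scale = k² = sec²φ = 1/cos²(71.1°) = 1/0.3239² = 9.531.
True area = apparent / (areal scale) = 248000 / 9.531 ≈ 26000 km².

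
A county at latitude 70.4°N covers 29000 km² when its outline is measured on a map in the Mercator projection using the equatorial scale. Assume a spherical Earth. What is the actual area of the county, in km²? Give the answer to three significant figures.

3260 km²

For Mercator, h = k = sec φ (a conformal cylindrical projection has a single point scale, 1/cos φ).
Areal scale = k² = sec²φ = 1/cos²(70.4°) = 1/0.3355² = 8.887.
True area = apparent / (areal scale) = 29000 / 8.887 ≈ 3260 km².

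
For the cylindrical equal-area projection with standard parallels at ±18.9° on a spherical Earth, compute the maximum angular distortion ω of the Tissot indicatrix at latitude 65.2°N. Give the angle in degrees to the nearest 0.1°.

Cylindrical equal-area (φ₀ = 18.9°): h = cos φ / cos 18.9° along meridians, k = cos 18.9° / cos φ along parallels; h·k = 1.
At 65.2°: h = 0.4434, k = 2.256; principal scales a = 2.256, b = 0.4434.
sin(ω/2) = (a − b)/(a + b) = 1.812/2.699 = 0.6715, so ω = 2 arcsin(0.6715) ≈ 84.4°.

84.4°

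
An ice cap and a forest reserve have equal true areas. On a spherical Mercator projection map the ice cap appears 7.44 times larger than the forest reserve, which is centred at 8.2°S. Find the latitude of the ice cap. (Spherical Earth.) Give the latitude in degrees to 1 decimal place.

Mercator areal scale is sec²φ, so apparent-area ratio = sec²φ₁ / sec²φ₂ = cos²φ₂ / cos²φ₁.
cos²φ₂ / cos²φ₁ = 7.44  ⇒  cos φ₁ = cos 8.2° / √7.44 = 0.9898/2.728 = 0.3629.
φ₁ = arccos(0.3629) ≈ 68.7°.

68.7°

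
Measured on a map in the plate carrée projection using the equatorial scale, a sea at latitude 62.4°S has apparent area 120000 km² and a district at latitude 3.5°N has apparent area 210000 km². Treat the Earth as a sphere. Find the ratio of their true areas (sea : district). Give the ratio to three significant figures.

0.265

Plate carrée has h = 1 and k = sec φ, giving areal scale sec φ; true area = (apparent area) · cos φ.
True area of sea: 120000 × cos(62.4°) = 120000 × 0.4633 = 55600 km².
True area of district: 210000 × cos(3.5°) = 210000 × 0.9981 = 209600 km².
Ratio = 55600 / 209600 ≈ 0.265.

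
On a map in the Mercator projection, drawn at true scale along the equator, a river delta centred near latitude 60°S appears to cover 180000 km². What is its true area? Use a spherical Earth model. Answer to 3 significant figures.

45000 km²

Mercator is conformal, so the point scale is isotropic: h = k = sec φ = 1/cos φ.
Areal scale = k² = sec²φ = 1/cos²(60°) = 1/0.5000² = 4.000.
True area = apparent / (areal scale) = 180000 / 4.000 ≈ 45000 km².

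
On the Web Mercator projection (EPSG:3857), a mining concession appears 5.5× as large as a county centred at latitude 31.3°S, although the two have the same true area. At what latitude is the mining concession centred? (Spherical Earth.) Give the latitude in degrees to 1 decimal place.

68.6°

For equal true areas on Mercator, apparent areas scale as sec²φ, so the ratio is cos²φ₂ / cos²φ₁.
cos²φ₂ / cos²φ₁ = 5.5  ⇒  cos φ₁ = cos 31.3° / √5.5 = 0.8545/2.345 = 0.3643.
φ₁ = arccos(0.3643) ≈ 68.6°.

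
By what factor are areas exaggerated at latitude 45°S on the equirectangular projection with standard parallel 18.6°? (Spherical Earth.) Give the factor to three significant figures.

The equidistant cylindrical projection with φ₀ = 18.6° has h = 1 (meridians true) and k = cos φ₀ / cos φ along parallels.
Areal scale = h·k = 1 × cos φ₀ / cos φ; at 45°, h = 1.000, k = 1.340, so h·k = 1.340.

1.34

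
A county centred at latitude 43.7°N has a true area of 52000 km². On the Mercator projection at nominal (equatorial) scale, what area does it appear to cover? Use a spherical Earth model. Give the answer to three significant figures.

99500 km²

Mercator is conformal, so the point scale is isotropic: h = k = sec φ = 1/cos φ.
Areal scale = k² = sec²φ = 1/cos²(43.7°) = 1/0.7230² = 1.913.
Apparent area = 52000 × 1.913 ≈ 99500 km².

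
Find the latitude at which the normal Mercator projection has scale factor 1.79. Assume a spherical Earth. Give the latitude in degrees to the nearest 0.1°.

56.0°

Mercator scale is k = sec φ = 1/cos φ.
1/cos φ = 1.79  ⇒  cos φ = 0.5587  ⇒  φ = arccos(0.5587) ≈ 56.0°.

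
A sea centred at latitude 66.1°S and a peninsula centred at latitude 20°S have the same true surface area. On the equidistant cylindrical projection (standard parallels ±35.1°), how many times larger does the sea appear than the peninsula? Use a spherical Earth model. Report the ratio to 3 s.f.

2.32

The equidistant cylindrical projection with φ₀ = 35.1° has h = 1 (meridians true) and k = cos φ₀ / cos φ along parallels.
Areal scale at 66.1°: h·k = 1.000 × 2.019 = 2.019.
Areal scale at 20°: h·k = 1.000 × 0.8707 = 0.8707.
Ratio = 2.019/0.8707 ≈ 2.32.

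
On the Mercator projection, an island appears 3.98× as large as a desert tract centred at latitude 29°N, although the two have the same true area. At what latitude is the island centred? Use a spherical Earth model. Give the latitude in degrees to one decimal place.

64.0°

For equal true areas on Mercator, apparent areas scale as sec²φ, so the ratio is cos²φ₂ / cos²φ₁.
cos²φ₂ / cos²φ₁ = 3.98  ⇒  cos φ₁ = cos 29° / √3.98 = 0.8746/1.995 = 0.4384.
φ₁ = arccos(0.4384) ≈ 64.0°.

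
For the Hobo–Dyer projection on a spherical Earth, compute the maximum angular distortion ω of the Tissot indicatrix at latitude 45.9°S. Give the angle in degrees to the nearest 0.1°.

The Hobo–Dyer projection is cylindrical equal-area with φ₀ = 37.5°. For cylindrical equal-area with standard parallel φ₀, h = cos φ / cos φ₀ and k = cos φ₀ / cos φ, so h·k = 1.
At 45.9°: h = 0.8772, k = 1.140; principal scales a = 1.140, b = 0.8772.
sin(ω/2) = (a − b)/(a + b) = 0.2628/2.017 = 0.1303, so ω = 2 arcsin(0.1303) ≈ 15.0°.

15.0°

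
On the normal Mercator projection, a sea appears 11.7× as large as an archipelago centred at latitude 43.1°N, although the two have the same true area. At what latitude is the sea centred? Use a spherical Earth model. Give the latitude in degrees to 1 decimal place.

Mercator areal scale is sec²φ, so apparent-area ratio = sec²φ₁ / sec²φ₂ = cos²φ₂ / cos²φ₁.
cos²φ₂ / cos²φ₁ = 11.7  ⇒  cos φ₁ = cos 43.1° / √11.7 = 0.7302/3.421 = 0.2135.
φ₁ = arccos(0.2135) ≈ 77.7°.

77.7°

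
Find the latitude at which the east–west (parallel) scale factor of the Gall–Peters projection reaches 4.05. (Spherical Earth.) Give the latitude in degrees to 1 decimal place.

The Gall–Peters projection is cylindrical equal-area with φ₀ = 45°. For cylindrical equal-area with standard parallel φ₀, h = cos φ / cos φ₀ and k = cos φ₀ / cos φ, so h·k = 1.
k = cos φ₀ / cos φ = 4.05  ⇒  cos φ = cos 45° / 4.05 = 0.1746.
φ = arccos(0.1746) ≈ 79.9°.

79.9°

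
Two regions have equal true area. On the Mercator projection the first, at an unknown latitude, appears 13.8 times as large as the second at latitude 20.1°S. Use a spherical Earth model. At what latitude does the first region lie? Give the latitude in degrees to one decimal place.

75.4°

For equal true areas on Mercator, apparent areas scale as sec²φ, so the ratio is cos²φ₂ / cos²φ₁.
cos²φ₂ / cos²φ₁ = 13.8  ⇒  cos φ₁ = cos 20.1° / √13.8 = 0.9391/3.715 = 0.2528.
φ₁ = arccos(0.2528) ≈ 75.4°.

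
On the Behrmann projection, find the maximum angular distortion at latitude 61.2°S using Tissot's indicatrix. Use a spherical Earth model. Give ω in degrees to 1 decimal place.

Behrmann is a cylindrical equal-area projection with standard parallels at ±30°. For cylindrical equal-area with standard parallel φ₀, h = cos φ / cos φ₀ and k = cos φ₀ / cos φ, so h·k = 1.
At 61.2°: h = 0.5563, k = 1.798; principal scales a = 1.798, b = 0.5563.
sin(ω/2) = (a − b)/(a + b) = 1.241/2.354 = 0.5274, so ω = 2 arcsin(0.5274) ≈ 63.7°.

63.7°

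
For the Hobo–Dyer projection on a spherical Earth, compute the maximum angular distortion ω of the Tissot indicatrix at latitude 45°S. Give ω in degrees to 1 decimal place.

13.2°

Hobo–Dyer is a cylindrical equal-area projection with standard parallels at ±37.5°. A cylindrical equal-area projection with standard parallel φ₀ has meridian scale h = cos φ / cos φ₀ and parallel scale k = cos φ₀ / cos φ (so areas are preserved, h·k = 1).
At 45°: h = 0.8913, k = 1.122; principal scales a = 1.122, b = 0.8913.
sin(ω/2) = (a − b)/(a + b) = 0.2307/2.013 = 0.1146, so ω = 2 arcsin(0.1146) ≈ 13.2°.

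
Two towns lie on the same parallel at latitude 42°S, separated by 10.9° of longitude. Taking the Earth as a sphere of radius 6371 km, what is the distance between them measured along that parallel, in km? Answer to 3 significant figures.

Arc length along a parallel = R cos φ · Δλ (with Δλ in radians).
= 6371 × cos 42° × (10.9° × π/180) = 6371 × 0.7431 × 0.1902 ≈ 901 km.

901 km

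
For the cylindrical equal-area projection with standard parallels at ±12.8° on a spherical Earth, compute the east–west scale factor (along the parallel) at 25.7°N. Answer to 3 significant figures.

Cylindrical equal-area (φ₀ = 12.8°): h = cos φ / cos 12.8° along meridians, k = cos 12.8° / cos φ along parallels; h·k = 1.
k = cos 12.8° / cos 25.7° = 0.9751/0.9011 = 1.082.

1.08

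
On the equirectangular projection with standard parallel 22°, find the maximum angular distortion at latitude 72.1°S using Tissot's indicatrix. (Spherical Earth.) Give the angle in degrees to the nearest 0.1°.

The equidistant cylindrical projection with φ₀ = 22° has h = 1 (meridians true) and k = cos φ₀ / cos φ along parallels.
At 72.1°: h = 1.000, k = 3.017; principal scales a = 3.017, b = 1.000.
sin(ω/2) = (a − b)/(a + b) = 2.017/4.017 = 0.5021, so ω = 2 arcsin(0.5021) ≈ 60.3°.

60.3°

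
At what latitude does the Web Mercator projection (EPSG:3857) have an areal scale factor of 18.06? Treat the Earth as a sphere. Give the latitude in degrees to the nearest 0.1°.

Mercator areal scale is sec²φ.
sec²φ = 18.06  ⇒  cos²φ = 0.05537  ⇒  cos φ = 0.2353.
φ = arccos(0.2353) ≈ 76.4°.

76.4°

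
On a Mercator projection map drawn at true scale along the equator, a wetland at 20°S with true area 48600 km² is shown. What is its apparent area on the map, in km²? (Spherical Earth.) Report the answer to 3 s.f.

For Mercator, h = k = sec φ (a conformal cylindrical projection has a single point scale, 1/cos φ).
Areal scale = k² = sec²φ = 1/cos²(20°) = 1/0.9397² = 1.132.
Apparent area = 48600 × 1.132 ≈ 55000 km².

55000 km²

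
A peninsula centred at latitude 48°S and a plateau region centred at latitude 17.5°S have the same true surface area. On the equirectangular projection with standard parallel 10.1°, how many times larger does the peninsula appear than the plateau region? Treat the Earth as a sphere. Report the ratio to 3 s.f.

1.43

In the equirectangular projection with standard parallel φ₀ = 10.1° (x = Rλ cos φ₀, y = Rφ), meridians are true-scale (h = 1) and the parallel scale is k = cos φ₀ / cos φ.
Areal scale at 48°: h·k = 1.000 × 1.471 = 1.471.
Areal scale at 17.5°: h·k = 1.000 × 1.032 = 1.032.
Ratio = 1.471/1.032 ≈ 1.43.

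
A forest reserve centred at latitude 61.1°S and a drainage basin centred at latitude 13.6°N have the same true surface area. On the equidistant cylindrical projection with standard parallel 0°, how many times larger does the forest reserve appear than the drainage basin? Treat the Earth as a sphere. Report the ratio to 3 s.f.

Plate carrée maps x = Rλ, y = Rφ. The meridian scale is h = 1 and the parallel scale is k = 1/cos φ = sec φ.
Areal scale at 61.1°: h·k = 1.000 × 2.069 = 2.069.
Areal scale at 13.6°: h·k = 1.000 × 1.029 = 1.029.
Ratio = 2.069/1.029 ≈ 2.01.

2.01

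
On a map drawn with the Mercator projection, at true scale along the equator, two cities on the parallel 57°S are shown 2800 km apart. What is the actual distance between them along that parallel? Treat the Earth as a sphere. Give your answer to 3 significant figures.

For Mercator, h = k = sec φ (a conformal cylindrical projection has a single point scale, 1/cos φ).
Along the parallel at 57°, map distances are exaggerated by k = sec 57° = 1.836.
True distance = 2800 / 1.836 = 2800 × cos 57° ≈ 1520 km.

1520 km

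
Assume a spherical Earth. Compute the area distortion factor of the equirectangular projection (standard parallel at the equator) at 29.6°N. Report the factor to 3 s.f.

In the plate carrée (x = Rλ, y = Rφ), meridians are true-scale (h = 1) and parallels are stretched by k = sec φ.
Areal scale = h·k = 1 × sec φ; at 29.6°, h = 1.000, k = 1.150, so h·k = 1.150.

1.15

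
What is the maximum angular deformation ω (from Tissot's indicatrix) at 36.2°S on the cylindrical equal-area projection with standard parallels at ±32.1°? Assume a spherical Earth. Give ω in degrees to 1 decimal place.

5.6°

Cylindrical equal-area (φ₀ = 32.1°): h = cos φ / cos 32.1° along meridians, k = cos 32.1° / cos φ along parallels; h·k = 1.
At 36.2°: h = 0.9526, k = 1.050; principal scales a = 1.050, b = 0.9526.
sin(ω/2) = (a − b)/(a + b) = 0.09718/2.002 = 0.04853, so ω = 2 arcsin(0.04853) ≈ 5.6°.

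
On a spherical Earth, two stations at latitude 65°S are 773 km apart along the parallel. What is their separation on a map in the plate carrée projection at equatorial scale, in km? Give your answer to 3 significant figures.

1830 km

In the plate carrée (x = Rλ, y = Rφ), meridians are true-scale (h = 1) and parallels are stretched by k = sec φ.
Along the parallel, k = sec 65° = 1/0.4226 = 2.366.
Map distance = 773 × 2.366 ≈ 1830 km.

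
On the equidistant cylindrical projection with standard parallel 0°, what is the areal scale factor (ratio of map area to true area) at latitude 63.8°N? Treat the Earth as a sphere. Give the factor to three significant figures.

For the equirectangular projection with φ₀ = 0 (plate carrée), h = 1 along meridians and k = sec φ along parallels.
Areal scale = h·k = 1 × sec φ; at 63.8°, h = 1.000, k = 2.265, so h·k = 2.265.

2.26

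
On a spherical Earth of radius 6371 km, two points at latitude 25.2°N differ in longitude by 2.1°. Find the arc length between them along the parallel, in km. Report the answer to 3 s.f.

211 km

Arc length along a parallel = R cos φ · Δλ (with Δλ in radians).
= 6371 × cos 25.2° × (2.1° × π/180) = 6371 × 0.9048 × 0.03665 ≈ 211 km.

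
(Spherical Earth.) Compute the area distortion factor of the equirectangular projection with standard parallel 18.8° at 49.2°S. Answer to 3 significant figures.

With standard parallel φ₀ = 18.8°, the equirectangular projection gives x = Rλ cos φ₀, y = Rφ, so h = 1 and k = cos 18.8° / cos φ.
Areal scale = h·k = 1 × cos φ₀ / cos φ; at 49.2°, h = 1.000, k = 1.449, so h·k = 1.449.

1.45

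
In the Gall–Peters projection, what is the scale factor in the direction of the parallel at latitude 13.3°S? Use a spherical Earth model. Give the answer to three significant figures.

0.727

Gall–Peters is a cylindrical equal-area projection with standard parallels at ±45°. For cylindrical equal-area with standard parallel φ₀, h = cos φ / cos φ₀ and k = cos φ₀ / cos φ, so h·k = 1.
k = cos 45° / cos 13.3° = 0.7071/0.9732 = 0.7266.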